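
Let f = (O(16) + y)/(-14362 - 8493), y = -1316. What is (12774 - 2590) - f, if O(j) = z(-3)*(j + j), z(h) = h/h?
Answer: 232754036/22855 ≈ 10184.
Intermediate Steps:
z(h) = 1
O(j) = 2*j (O(j) = 1*(j + j) = 1*(2*j) = 2*j)
f = 1284/22855 (f = (2*16 - 1316)/(-14362 - 8493) = (32 - 1316)/(-22855) = -1284*(-1/22855) = 1284/22855 ≈ 0.056180)
(12774 - 2590) - f = (12774 - 2590) - 1*1284/22855 = 10184 - 1284/22855 = 232754036/22855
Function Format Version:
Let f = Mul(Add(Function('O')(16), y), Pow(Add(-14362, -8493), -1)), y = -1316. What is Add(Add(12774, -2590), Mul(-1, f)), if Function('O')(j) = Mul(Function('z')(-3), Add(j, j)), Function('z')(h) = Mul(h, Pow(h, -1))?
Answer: Rational(232754036, 22855) ≈ 10184.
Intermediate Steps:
Function('z')(h) = 1
Function('O')(j) = Mul(2, j) (Function('O')(j) = Mul(1, Add(j, j)) = Mul(1, Mul(2, j)) = Mul(2, j))
f = Rational(1284, 22855) (f = Mul(Add(Mul(2, 16), -1316), Pow(Add(-14362, -8493), -1)) = Mul(Add(32, -1316), Pow(-22855, -1)) = Mul(-1284, Rational(-1, 22855)) = Rational(1284, 22855) ≈ 0.056180)
Add(Add(12774, -2590), Mul(-1, f)) = Add(Add(12774, -2590), Mul(-1, Rational(1284, 22855))) = Add(10184, Rational(-1284, 22855)) = Rational(232754036, 22855)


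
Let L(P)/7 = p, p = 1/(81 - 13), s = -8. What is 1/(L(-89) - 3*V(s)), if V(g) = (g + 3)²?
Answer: -68/5093 ≈ -0.013352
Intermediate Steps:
V(g) = (3 + g)²
p = 1/68 ≈ 0.014706
L(P) = 7/68 (L(P) = 7*(1/68) = 7/68)
1/(L(-89) - 3*V(s)) = 1/(7/68 - 3*(3 - 8)²) = 1/(7/68 - 3*(-5)²) = 1/(7/68 - 3*25) = 1/(7/68 - 75) = 1/(-5093/68) = -68/5093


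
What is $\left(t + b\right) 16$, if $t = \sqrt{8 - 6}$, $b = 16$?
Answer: $256 + 16 \sqrt{2} \approx 278.63$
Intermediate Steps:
$t = \sqrt{2} \approx 1.4142$
$\left(t + b\right) 16 = \left(\sqrt{2} + 16\right) 16 = \left(16 + \sqrt{2}\right) 16 = 256 + 16 \sqrt{2}$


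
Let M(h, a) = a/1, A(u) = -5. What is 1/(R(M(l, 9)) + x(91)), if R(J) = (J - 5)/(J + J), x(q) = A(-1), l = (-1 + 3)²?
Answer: -9/43 ≈ -0.20930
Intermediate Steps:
l = 4 (l = 2² = 4)
M(h, a) = a (M(h, a) = a*1 = a)
x(q) = -5
R(J) = (-5 + J)/(2*J) (R(J) = (-5 + J)/((2*J)) = (-5 + J)*(1/(2*J)) = (-5 + J)/(2*J))
1/(R(M(l, 9)) + x(91)) = 1/((½)*(-5 + 9)/9 - 5) = 1/((½)*(⅑)*4 - 5) = 1/(2/9 - 5) = 1/(-43/9) = -9/43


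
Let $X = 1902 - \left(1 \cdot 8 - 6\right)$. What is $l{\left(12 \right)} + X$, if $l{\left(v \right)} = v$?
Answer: $1912$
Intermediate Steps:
$X = 1900$ ($X = 1902 - \left(8 - 6\right) = 1902 - 2 = 1900$)
$l{\left(12 \right)} + X = 12 + 1900 = 1912$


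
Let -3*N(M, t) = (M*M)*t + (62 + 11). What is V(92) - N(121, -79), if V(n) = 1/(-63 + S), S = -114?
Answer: -68237395/177 ≈ -3.8552e+5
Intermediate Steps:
N(M, t) = -73/3 - t*M²/3 (N(M, t) = -((M*M)*t + (62 + 11))/3 = -(M²*t + 73)/3 = -(t*M² + 73)/3 = -(73 + t*M²)/3 = -73/3 - t*M²/3)
V(n) = -1/177 (V(n) = 1/(-63 - 114) = 1/(-177) = -1/177)
V(92) - N(121, -79) = -1/177 - (-73/3 - ⅓*(-79)*121²) = -1/177 - (-73/3 - ⅓*(-79)*14641) = -1/177 - (-73/3 + 1156639/3) = -1/177 - 1*385522 = -1/177 - 385522 = -68237395/177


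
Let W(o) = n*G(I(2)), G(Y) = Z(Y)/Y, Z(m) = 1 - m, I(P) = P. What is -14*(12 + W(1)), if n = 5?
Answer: -133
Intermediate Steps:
G(Y) = (1 - Y)/Y
W(o) = -5/2 (W(o) = 5*((1 - 1*2)/2) = 5*((1 - 2)/2) = 5*((1/2)*(-1)) = 5*(-1/2) = -5/2)
-14*(12 + W(1)) = -14*(12 - 5/2) = -14*19/2 = -133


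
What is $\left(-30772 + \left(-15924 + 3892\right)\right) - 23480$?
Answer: $-66284$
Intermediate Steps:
$\left(-30772 + \left(-15924 + 3892\right)\right) - 23480 = \left(-30772 - 12032\right) - 23480 = -42804 - 23480 = -66284$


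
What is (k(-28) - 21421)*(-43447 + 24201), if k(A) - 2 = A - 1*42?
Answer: 413577294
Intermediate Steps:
k(A) = -40 + A (k(A) = 2 + (A - 1*42) = 2 + (A - 42) = 2 + (-42 + A) = -40 + A)
(k(-28) - 21421)*(-43447 + 24201) = ((-40 - 28) - 21421)*(-43447 + 24201) = (-68 - 21421)*(-19246) = -21489*(-19246) = 413577294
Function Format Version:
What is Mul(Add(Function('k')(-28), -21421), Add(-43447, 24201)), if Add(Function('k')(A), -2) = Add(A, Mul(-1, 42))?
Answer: 413577294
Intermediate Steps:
Function('k')(A) = Add(-40, A) (Function('k')(A) = Add(2, Add(A, Mul(-1, 42))) = Add(2, Add(A, -42)) = Add(2, Add(-42, A)) = Add(-40, A))
Mul(Add(Function('k')(-28), -21421), Add(-43447, 24201)) = Mul(Add(Add(-40, -28), -21421), Add(-43447, 24201)) = Mul(Add(-68, -21421), -19246) = Mul(-21489, -19246) = 413577294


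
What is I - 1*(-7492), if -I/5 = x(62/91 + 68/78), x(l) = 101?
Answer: 6987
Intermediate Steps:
I = -505 (I = -5*101 = -505)
I - 1*(-7492) = -505 - 1*(-7492) = -505 + 7492 = 6987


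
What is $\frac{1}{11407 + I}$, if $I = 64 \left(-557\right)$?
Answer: $- \frac{1}{24241} \approx -4.1252 \cdot 10^{-5}$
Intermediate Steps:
$I = -35648$
$\frac{1}{11407 + I} = \frac{1}{11407 - 35648} = \frac{1}{-24241} = - \frac{1}{24241}$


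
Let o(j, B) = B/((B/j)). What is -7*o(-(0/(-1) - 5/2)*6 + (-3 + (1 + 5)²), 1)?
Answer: -336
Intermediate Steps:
o(j, B) = j (o(j, B) = (j/B)*B = j)
-7*o(-(0/(-1) - 5/2)*6 + (-3 + (1 + 5)²), 1) = -7*(-(0/(-1) - 5/2)*6 + (-3 + (1 + 5)²)) = -7*(-(0*(-1) - 5*½)*6 + (-3 + 6²)) = -7*(-(0 - 5/2)*6 + (-3 + 36)) = -7*(-1*(-5/2)*6 + 33) = -7*((5/2)*6 + 33) = -7*(15 + 33) = -7*48 = -336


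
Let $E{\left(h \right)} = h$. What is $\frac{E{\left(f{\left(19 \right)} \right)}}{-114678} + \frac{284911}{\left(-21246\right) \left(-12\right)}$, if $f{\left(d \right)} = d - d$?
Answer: $\frac{284911}{254952} \approx 1.1175$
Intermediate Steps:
$f{\left(d \right)} = 0$
$\frac{E{\left(f{\left(19 \right)} \right)}}{-114678} + \frac{284911}{\left(-21246\right) \left(-12\right)} = \frac{0}{-114678} + \frac{284911}{\left(-21246\right) \left(-12\right)} = 0 \left(- \frac{1}{114678}\right) + \frac{284911}{254952} = 0 + 284911 \cdot \frac{1}{254952} = 0 + \frac{284911}{254952} = \frac{284911}{254952}$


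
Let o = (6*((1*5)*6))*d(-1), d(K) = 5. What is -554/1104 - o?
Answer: -497077/552 ≈ -900.50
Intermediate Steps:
o = 900 (o = (6*((1*5)*6))*5 = (6*(5*6))*5 = (6*30)*5 = 180*5 = 900)
-554/1104 - o = -554/1104 - 1*900 = -554*1/1104 - 900 = -277/552 - 900 = -497077/552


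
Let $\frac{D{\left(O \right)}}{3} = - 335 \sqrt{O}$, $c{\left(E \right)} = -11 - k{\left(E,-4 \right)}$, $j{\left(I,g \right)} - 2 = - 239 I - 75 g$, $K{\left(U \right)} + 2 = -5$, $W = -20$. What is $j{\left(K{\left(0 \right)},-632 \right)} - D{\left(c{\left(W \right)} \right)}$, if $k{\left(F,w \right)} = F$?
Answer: $52090$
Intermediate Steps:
$K{\left(U \right)} = -7$ ($K{\left(U \right)} = -2 - 5 = -7$)
$j{\left(I,g \right)} = 2 - 239 I - 75 g$ ($j{\left(I,g \right)} = 2 - \left(75 g + 239 I\right) = 2 - 239 I - 75 g$)
$c{\left(E \right)} = -11 - E$
$D{\left(O \right)} = - 1005 \sqrt{O}$ ($D{\left(O \right)} = 3 \left(- 335 \sqrt{O}\right) = - 1005 \sqrt{O}$)
$j{\left(K{\left(0 \right)},-632 \right)} - D{\left(c{\left(W \right)} \right)} = \left(2 - -1673 - -47400\right) - - 1005 \sqrt{-11 - -20} = \left(2 + 1673 + 47400\right) - - 1005 \sqrt{-11 + 20} = 49075 - - 1005 \sqrt{9} = 49075 - \left(-1005\right) 3 = 49075 - -3015 = 49075 + 3015 = 52090$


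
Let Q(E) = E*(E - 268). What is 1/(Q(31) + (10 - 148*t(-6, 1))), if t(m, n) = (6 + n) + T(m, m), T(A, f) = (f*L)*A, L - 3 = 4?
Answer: -1/45669 ≈ -2.1897e-5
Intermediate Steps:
L = 7 (L = 3 + 4 = 7)
T(A, f) = 7*A*f (T(A, f) = (f*7)*A = (7*f)*A = 7*A*f)
t(m, n) = 6 + n + 7*m**2 (t(m, n) = (6 + n) + 7*m*m = (6 + n) + 7*m**2 = 6 + n + 7*m**2)
Q(E) = E*(-268 + E)
1/(Q(31) + (10 - 148*t(-6, 1))) = 1/(31*(-268 + 31) + (10 - 148*(6 + 1 + 7*(-6)**2))) = 1/(31*(-237) + (10 - 148*(6 + 1 + 7*36))) = 1/(-7347 + (10 - 148*(6 + 1 + 252))) = 1/(-7347 + (10 - 148*259)) = 1/(-7347 + (10 - 38332)) = 1/(-7347 - 38322) = 1/(-45669) = -1/45669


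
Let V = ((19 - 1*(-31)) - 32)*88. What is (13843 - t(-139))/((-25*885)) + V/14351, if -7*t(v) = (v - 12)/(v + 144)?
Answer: -5724354254/11113055625 ≈ -0.51510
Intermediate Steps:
t(v) = -(-12 + v)/(7*(144 + v)) (t(v) = -(v - 12)/(7*(v + 144)) = -(-12 + v)/(7*(144 + v)))
V = 1584 (V = ((19 + 31) - 32)*88 = (50 - 32)*88 = 18*88 = 1584)
(13843 - t(-139))/((-25*885)) + V/14351 = (13843 - (12 - 1*(-139))/(7*(144 - 139)))/((-25*885)) + 1584/14351 = (13843 - (12 + 139)/(7*5))/(-22125) + 1584*(1/14351) = (13843 - 151/(7*5))*(-1/22125) + 1584/14351 = (13843 - 1*151/35)*(-1/22125) + 1584/14351 = (13843 - 151/35)*(-1/22125) + 1584/14351 = (484354/35)*(-1/22125) + 1584/14351 = -484354/774375 + 1584/14351 = -5724354254/11113055625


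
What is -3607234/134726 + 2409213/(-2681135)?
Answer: -4998032480614/180609297005 ≈ -27.673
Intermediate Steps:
-3607234/134726 + 2409213/(-2681135) = -3607234*1/134726 + 2409213*(-1/2681135) = -1803617/67363 - 2409213/2681135 = -4998032480614/180609297005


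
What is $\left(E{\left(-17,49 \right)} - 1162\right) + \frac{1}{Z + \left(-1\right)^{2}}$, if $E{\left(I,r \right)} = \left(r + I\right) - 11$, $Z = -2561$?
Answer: $- \frac{2920961}{2560} \approx -1141.0$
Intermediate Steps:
$E{\left(I,r \right)} = -11 + I + r$ ($E{\left(I,r \right)} = \left(I + r\right) - 11 = -11 + I + r$)
$\left(E{\left(-17,49 \right)} - 1162\right) + \frac{1}{Z + \left(-1\right)^{2}} = \left(\left(-11 - 17 + 49\right) - 1162\right) + \frac{1}{-2561 + \left(-1\right)^{2}} = \left(21 - 1162\right) + \frac{1}{-2561 + 1} = -1141 + \frac{1}{-2560} = -1141 - \frac{1}{2560} = - \frac{2920961}{2560}$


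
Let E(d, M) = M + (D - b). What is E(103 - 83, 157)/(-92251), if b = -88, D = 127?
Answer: -372/92251 ≈ -0.0040325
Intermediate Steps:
E(d, M) = 215 + M (E(d, M) = M + (127 - 1*(-88)) = M + (127 + 88) = M + 215 = 215 + M)
E(103 - 83, 157)/(-92251) = (215 + 157)/(-92251) = 372*(-1/92251) = -372/92251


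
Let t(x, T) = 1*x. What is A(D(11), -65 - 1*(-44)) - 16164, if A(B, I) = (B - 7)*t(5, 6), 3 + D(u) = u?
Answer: -16159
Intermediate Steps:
D(u) = -3 + u
t(x, T) = x
A(B, I) = -35 + 5*B (A(B, I) = (B - 7)*5 = (-7 + B)*5 = -35 + 5*B)
A(D(11), -65 - 1*(-44)) - 16164 = (-35 + 5*(-3 + 11)) - 16164 = (-35 + 5*8) - 16164 = (-35 + 40) - 16164 = 5 - 16164 = -16159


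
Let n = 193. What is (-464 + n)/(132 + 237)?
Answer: -271/369 ≈ -0.73442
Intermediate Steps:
(-464 + n)/(132 + 237) = (-464 + 193)/(132 + 237) = -271/369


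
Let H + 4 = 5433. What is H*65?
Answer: 352885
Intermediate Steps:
H = 5429 (H = -4 + 5433 = 5429)
H*65 = 5429*65 = 352885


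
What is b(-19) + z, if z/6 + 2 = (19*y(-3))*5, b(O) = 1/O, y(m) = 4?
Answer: 43091/19 ≈ 2267.9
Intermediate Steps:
z = 2268 (z = -12 + 6*((19*4)*5) = -12 + 6*(76*5) = -12 + 6*380 = -12 + 2280 = 2268)
b(-19) + z = 1/(-19) + 2268 = -1/19 + 2268 = 43091/19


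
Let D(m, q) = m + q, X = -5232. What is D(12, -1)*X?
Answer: -57552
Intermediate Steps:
D(12, -1)*X = (12 - 1)*(-5232) = 11*(-5232) = -57552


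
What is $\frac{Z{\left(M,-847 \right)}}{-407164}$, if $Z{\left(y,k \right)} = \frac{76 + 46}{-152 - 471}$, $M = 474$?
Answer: $\frac{61}{126831586} \approx 4.8095 \cdot 10^{-7}$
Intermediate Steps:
$Z{\left(y,k \right)} = - \frac{122}{623}$ ($Z{\left(y,k \right)} = \frac{122}{-623} = 122 \left(- \frac{1}{623}\right) = - \frac{122}{623}$)
$\frac{Z{\left(M,-847 \right)}}{-407164} = - \frac{122}{623 \left(-407164\right)} = \left(- \frac{122}{623}\right) \left(- \frac{1}{407164}\right) = \frac{61}{126831586}$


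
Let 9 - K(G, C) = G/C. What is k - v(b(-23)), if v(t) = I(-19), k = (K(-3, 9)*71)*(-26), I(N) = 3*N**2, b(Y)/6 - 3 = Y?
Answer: -54937/3 ≈ -18312.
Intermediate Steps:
b(Y) = 18 + 6*Y
K(G, C) = 9 - G/C
k = -51688/3 (k = ((9 - 1*(-3)/9)*71)*(-26) = ((9 - 1*(-3)*1/9)*71)*(-26) = ((9 + 1/3)*71)*(-26) = ((28/3)*71)*(-26) = (1988/3)*(-26) = -51688/3 ≈ -17229.)
v(t) = 1083 (v(t) = 3*(-19)**2 = 3*361 = 1083)
k - v(b(-23)) = -51688/3 - 1*1083 = -51688/3 - 1083 = -54937/3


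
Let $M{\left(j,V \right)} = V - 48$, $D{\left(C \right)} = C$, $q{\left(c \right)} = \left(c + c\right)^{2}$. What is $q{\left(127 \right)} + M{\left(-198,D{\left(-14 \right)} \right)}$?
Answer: $64454$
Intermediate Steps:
$q{\left(c \right)} = 4 c^{2}$ ($q{\left(c \right)} = \left(2 c\right)^{2} = 4 c^{2}$)
$M{\left(j,V \right)} = -48 + V$ ($M{\left(j,V \right)} = V - 48 = -48 + V$)
$q{\left(127 \right)} + M{\left(-198,D{\left(-14 \right)} \right)} = 4 \cdot 127^{2} - 62 = 4 \cdot 16129 - 62 = 64516 - 62 = 64454$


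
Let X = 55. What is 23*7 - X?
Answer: 106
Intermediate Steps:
23*7 - X = 23*7 - 1*55 = 161 - 55 = 106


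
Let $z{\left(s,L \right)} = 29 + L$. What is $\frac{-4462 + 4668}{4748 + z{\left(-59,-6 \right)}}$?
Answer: $\frac{206}{4771} \approx 0.043178$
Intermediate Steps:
$\frac{-4462 + 4668}{4748 + z{\left(-59,-6 \right)}} = \frac{-4462 + 4668}{4748 + \left(29 - 6\right)} = \frac{206}{4748 + 23} = \frac{206}{4771}$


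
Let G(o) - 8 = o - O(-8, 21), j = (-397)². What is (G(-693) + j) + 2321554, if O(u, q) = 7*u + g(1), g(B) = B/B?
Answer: 2478533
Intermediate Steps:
g(B) = 1
j = 157609
O(u, q) = 1 + 7*u (O(u, q) = 7*u + 1 = 1 + 7*u)
G(o) = 63 + o (G(o) = 8 + (o - (1 + 7*(-8))) = 8 + (o - (1 - 56)) = 8 + (o - 1*(-55)) = 8 + (o + 55) = 8 + (55 + o) = 63 + o)
(G(-693) + j) + 2321554 = ((63 - 693) + 157609) + 2321554 = (-630 + 157609) + 2321554 = 156979 + 2321554 = 2478533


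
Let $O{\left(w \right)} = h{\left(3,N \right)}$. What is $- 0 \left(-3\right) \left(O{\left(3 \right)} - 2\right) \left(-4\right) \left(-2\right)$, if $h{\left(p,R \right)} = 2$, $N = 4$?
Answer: $0$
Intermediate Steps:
$O{\left(w \right)} = 2$
$- 0 \left(-3\right) \left(O{\left(3 \right)} - 2\right) \left(-4\right) \left(-2\right) = - 0 \left(-3\right) \left(2 - 2\right) \left(-4\right) \left(-2\right) = - 0 \cdot 0 \left(-4\right) \left(-2\right) = - 0 \cdot 0 \left(-2\right) = - 0 \left(-2\right) = \left(-1\right) 0 = 0$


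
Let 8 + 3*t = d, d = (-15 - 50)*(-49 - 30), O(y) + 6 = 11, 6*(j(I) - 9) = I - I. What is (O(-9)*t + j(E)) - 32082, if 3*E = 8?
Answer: -23528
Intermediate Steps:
E = 8/3 (E = (1/3)*8 = 8/3 ≈ 2.6667)
j(I) = 9 (j(I) = 9 + (I - I)/6 = 9 + (1/6)*0 = 9 + 0 = 9)
O(y) = 5 (O(y) = -6 + 11 = 5)
d = 5135 (d = -65*(-79) = 5135)
t = 1709 (t = -8/3 + (1/3)*5135 = -8/3 + 5135/3 = 1709)
(O(-9)*t + j(E)) - 32082 = (5*1709 + 9) - 32082 = (8545 + 9) - 32082 = 8554 - 32082 = -23528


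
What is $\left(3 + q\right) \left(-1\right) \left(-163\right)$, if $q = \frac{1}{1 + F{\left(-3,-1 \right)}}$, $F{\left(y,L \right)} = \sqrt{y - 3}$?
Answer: $\frac{163 \left(- 4 i + 3 \sqrt{6}\right)}{\sqrt{6} - i} \approx 512.29 - 57.038 i$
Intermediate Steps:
$F{\left(y,L \right)} = \sqrt{-3 + y}$
$q = \frac{1}{1 + i \sqrt{6}}$ ($q = \frac{1}{1 + \sqrt{-3 - 3}} = \frac{1}{1 + \sqrt{-6}} = \frac{1}{1 + i \sqrt{6}} \approx 0.14286 - 0.34993 i$)
$\left(3 + q\right) \left(-1\right) \left(-163\right) = \left(3 + \left(\frac{1}{7} - \frac{i \sqrt{6}}{7}\right)\right) \left(-1\right) \left(-163\right) = \left(\frac{22}{7} - \frac{i \sqrt{6}}{7}\right) \left(-1\right) \left(-163\right) = \left(- \frac{22}{7} + \frac{i \sqrt{6}}{7}\right) \left(-163\right) = \frac{3586}{7} - \frac{163 i \sqrt{6}}{7}$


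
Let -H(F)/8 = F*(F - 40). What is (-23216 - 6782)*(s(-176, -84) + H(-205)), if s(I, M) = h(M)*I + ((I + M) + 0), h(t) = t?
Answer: 11617505448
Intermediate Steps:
s(I, M) = I + M + I*M (s(I, M) = M*I + ((I + M) + 0) = I*M + (I + M) = I + M + I*M)
H(F) = -8*F*(-40 + F) (H(F) = -8*F*(F - 40) = -8*F*(-40 + F))
(-23216 - 6782)*(s(-176, -84) + H(-205)) = (-23216 - 6782)*((-176 - 84 - 176*(-84)) + 8*(-205)*(40 - 1*(-205))) = -29998*((-176 - 84 + 14784) + 8*(-205)*(40 + 205)) = -29998*(14524 + 8*(-205)*245) = -29998*(14524 - 401800) = -29998*(-387276) = 11617505448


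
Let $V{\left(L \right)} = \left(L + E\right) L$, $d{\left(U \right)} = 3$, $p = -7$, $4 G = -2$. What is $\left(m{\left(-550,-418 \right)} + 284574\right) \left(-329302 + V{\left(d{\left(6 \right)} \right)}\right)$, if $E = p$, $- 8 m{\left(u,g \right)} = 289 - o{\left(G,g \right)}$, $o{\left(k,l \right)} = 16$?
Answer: $- \frac{374811857583}{4} \approx -9.3703 \cdot 10^{10}$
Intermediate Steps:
$G = - \frac{1}{2}$ ($G = \frac{1}{4} \left(-2\right) = - \frac{1}{2} \approx -0.5$)
$m{\left(u,g \right)} = - \frac{273}{8}$ ($m{\left(u,g \right)} = - \frac{289 - 16}{8} = \left(- \frac{1}{8}\right) 273 = - \frac{273}{8}$)
$E = -7$
$V{\left(L \right)} = L \left(-7 + L\right)$ ($V{\left(L \right)} = \left(L - 7\right) L = \left(-7 + L\right) L = L \left(-7 + L\right)$)
$\left(m{\left(-550,-418 \right)} + 284574\right) \left(-329302 + V{\left(d{\left(6 \right)} \right)}\right) = \left(- \frac{273}{8} + 284574\right) \left(-329302 + 3 \left(-7 + 3\right)\right) = \frac{2276319 \left(-329302 + 3 \left(-4\right)\right)}{8} = \frac{2276319 \left(-329302 - 12\right)}{8} = \frac{2276319}{8} \left(-329314\right) = - \frac{374811857583}{4}$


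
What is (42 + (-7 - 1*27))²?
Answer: 64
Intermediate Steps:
(42 + (-7 - 1*27))² = (42 + (-7 - 27))² = (42 - 34)² = 8² = 64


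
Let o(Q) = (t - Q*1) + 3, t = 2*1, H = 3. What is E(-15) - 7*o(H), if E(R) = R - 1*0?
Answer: -29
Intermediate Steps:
t = 2
E(R) = R (E(R) = R + 0 = R)
o(Q) = 5 - Q (o(Q) = (2 - Q*1) + 3 = (2 - Q) + 3 = 5 - Q)
E(-15) - 7*o(H) = -15 - 7*(5 - 1*3) = -15 - 7*(5 - 3) = -15 - 7*2 = -15 - 14 = -29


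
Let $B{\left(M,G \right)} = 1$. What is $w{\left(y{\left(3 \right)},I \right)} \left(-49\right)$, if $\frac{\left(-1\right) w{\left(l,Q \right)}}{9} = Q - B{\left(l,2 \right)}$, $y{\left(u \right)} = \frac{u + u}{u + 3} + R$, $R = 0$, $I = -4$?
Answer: $-2205$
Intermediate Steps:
$y{\left(u \right)} = \frac{2 u}{3 + u}$ ($y{\left(u \right)} = \frac{u + u}{u + 3} + 0 = \frac{2 u}{3 + u} + 0 = \frac{2 u}{3 + u}$)
$w{\left(l,Q \right)} = 9 - 9 Q$ ($w{\left(l,Q \right)} = - 9 \left(Q - 1\right) = - 9 \left(-1 + Q\right) = 9 - 9 Q$)
$w{\left(y{\left(3 \right)},I \right)} \left(-49\right) = \left(9 - -36\right) \left(-49\right) = \left(9 + 36\right) \left(-49\right) = 45 \left(-49\right) = -2205$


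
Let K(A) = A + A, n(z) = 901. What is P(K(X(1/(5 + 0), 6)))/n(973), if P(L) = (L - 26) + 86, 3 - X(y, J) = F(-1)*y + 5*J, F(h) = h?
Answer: 32/4505 ≈ 0.0071032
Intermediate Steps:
X(y, J) = 3 + y - 5*J (X(y, J) = 3 - (-y + 5*J) = 3 + (y - 5*J) = 3 + y - 5*J)
K(A) = 2*A
P(L) = 60 + L (P(L) = (-26 + L) + 86 = 60 + L)
P(K(X(1/(5 + 0), 6)))/n(973) = (60 + 2*(3 + 1/(5 + 0) - 5*6))/901 = (60 + 2*(3 + 1/5 - 30))*(1/901) = (60 + 2*(-134/5))*(1/901) = (60 - 268/5)*(1/901) = (32/5)*(1/901) = 32/4505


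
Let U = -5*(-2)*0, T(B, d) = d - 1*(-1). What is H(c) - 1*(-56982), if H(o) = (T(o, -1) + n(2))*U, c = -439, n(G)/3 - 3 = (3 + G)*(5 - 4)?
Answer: 56982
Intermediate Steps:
T(B, d) = 1 + d (T(B, d) = d + 1 = 1 + d)
n(G) = 18 + 3*G (n(G) = 9 + 3*((3 + G)*(5 - 4)) = 9 + 3*((3 + G)*1) = 9 + 3*(3 + G) = 9 + (9 + 3*G) = 18 + 3*G)
U = 0 (U = 10*0 = 0)
H(o) = 0 (H(o) = ((1 - 1) + (18 + 3*2))*0 = (0 + (18 + 6))*0 = (0 + 24)*0 = 24*0 = 0)
H(c) - 1*(-56982) = 0 - 1*(-56982) = 0 + 56982 = 56982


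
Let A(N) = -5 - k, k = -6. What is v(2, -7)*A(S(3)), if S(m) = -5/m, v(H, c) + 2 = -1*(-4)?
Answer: 2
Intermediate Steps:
v(H, c) = 2 (v(H, c) = -2 - 1*(-4) = -2 + 4 = 2)
A(N) = 1 (A(N) = -5 - 1*(-6) = -5 + 6 = 1)
v(2, -7)*A(S(3)) = 2*1 = 2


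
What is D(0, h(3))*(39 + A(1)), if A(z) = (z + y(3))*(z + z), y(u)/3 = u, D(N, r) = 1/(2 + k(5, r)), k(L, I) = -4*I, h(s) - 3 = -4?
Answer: 59/6 ≈ 9.8333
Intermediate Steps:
h(s) = -1 (h(s) = 3 - 4 = -1)
D(N, r) = 1/(2 - 4*r)
y(u) = 3*u
A(z) = 2*z*(9 + z) (A(z) = (z + 3*3)*(z + z) = (z + 9)*(2*z) = (9 + z)*(2*z) = 2*z*(9 + z))
D(0, h(3))*(39 + A(1)) = (-1/(-2 + 4*(-1)))*(39 + 2*1*(9 + 1)) = (-1/(-2 - 4))*(39 + 2*1*10) = (-1/(-6))*(39 + 20) = -1*(-⅙)*59 = (⅙)*59 = 59/6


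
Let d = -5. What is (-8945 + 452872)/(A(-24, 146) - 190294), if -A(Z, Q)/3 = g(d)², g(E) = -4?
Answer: -443927/190342 ≈ -2.3323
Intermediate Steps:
A(Z, Q) = -48 (A(Z, Q) = -3*(-4)² = -3*16 = -48)
(-8945 + 452872)/(A(-24, 146) - 190294) = (-8945 + 452872)/(-48 - 190294) = 443927/(-190342) = 443927*(-1/190342) = -443927/190342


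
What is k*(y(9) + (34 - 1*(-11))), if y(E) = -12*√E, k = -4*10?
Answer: -360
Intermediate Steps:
k = -40
k*(y(9) + (34 - 1*(-11))) = -40*(-12*√9 + (34 - 1*(-11))) = -40*(-12*3 + (34 + 11)) = -40*(-36 + 45) = -40*9 = -360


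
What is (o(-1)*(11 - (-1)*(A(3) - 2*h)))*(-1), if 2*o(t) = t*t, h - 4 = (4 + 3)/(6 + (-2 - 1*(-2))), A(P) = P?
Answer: -11/6 ≈ -1.8333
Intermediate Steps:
h = 31/6 (h = 4 + (4 + 3)/(6 + (-2 - 1*(-2))) = 4 + 7/(6 + (-2 + 2)) = 4 + 7/(6 + 0) = 4 + 7/6 = 31/6 ≈ 5.1667)
o(t) = t²/2 (o(t) = (t*t)/2 = t²/2)
(o(-1)*(11 - (-1)*(A(3) - 2*h)))*(-1) = (((½)*(-1)²)*(11 - (-1)*(3 - 2*31/6)))*(-1) = (((½)*1)*(11 - (-1)*(3 - 31/3)))*(-1) = ((11 - (-1)*(-22)/3)/2)*(-1) = ((11 - 1*22/3)/2)*(-1) = ((11 - 22/3)/2)*(-1) = ((½)*(11/3))*(-1) = (11/6)*(-1) = -11/6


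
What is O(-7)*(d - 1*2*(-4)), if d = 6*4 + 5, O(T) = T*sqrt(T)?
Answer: -259*I*sqrt(7) ≈ -685.25*I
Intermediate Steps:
O(T) = T**(3/2)
d = 29 (d = 24 + 5 = 29)
O(-7)*(d - 1*2*(-4)) = (-7)**(3/2)*(29 - 1*2*(-4)) = (-7*I*sqrt(7))*(29 - 2*(-4)) = (-7*I*sqrt(7))*(29 + 8) = -7*I*sqrt(7)*37 = -259*I*sqrt(7)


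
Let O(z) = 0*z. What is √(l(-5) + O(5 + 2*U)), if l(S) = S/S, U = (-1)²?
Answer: 1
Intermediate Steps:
U = 1
l(S) = 1
O(z) = 0
√(l(-5) + O(5 + 2*U)) = √(1 + 0) = √1 = 1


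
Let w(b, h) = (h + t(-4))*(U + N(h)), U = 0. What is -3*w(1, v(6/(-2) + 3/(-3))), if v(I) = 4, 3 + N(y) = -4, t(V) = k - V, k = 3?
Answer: 231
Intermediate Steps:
t(V) = 3 - V
N(y) = -7 (N(y) = -3 - 4 = -7)
w(b, h) = -49 - 7*h (w(b, h) = (h + (3 - 1*(-4)))*(0 - 7) = (h + (3 + 4))*(-7) = (h + 7)*(-7) = (7 + h)*(-7) = -49 - 7*h)
-3*w(1, v(6/(-2) + 3/(-3))) = -3*(-49 - 7*4) = -3*(-49 - 28) = -3*(-77) = 231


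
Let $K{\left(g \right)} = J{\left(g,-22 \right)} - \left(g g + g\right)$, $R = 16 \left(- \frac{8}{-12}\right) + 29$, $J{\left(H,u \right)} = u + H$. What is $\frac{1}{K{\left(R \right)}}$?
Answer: $- \frac{9}{14359} \approx -0.00062678$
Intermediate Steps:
$J{\left(H,u \right)} = H + u$
$R = \frac{119}{3}$ ($R = 16 \left(\left(-8\right) \left(- \frac{1}{12}\right)\right) + 29 = 16 \cdot \frac{2}{3} + 29 = \frac{32}{3} + 29 = \frac{119}{3} \approx 39.667$)
$K{\left(g \right)} = -22 - g^{2}$ ($K{\left(g \right)} = \left(g - 22\right) - \left(g g + g\right) = \left(-22 + g\right) - \left(g^{2} + g\right) = \left(-22 + g\right) - \left(g + g^{2}\right) = -22 - g^{2}$)
$\frac{1}{K{\left(R \right)}} = \frac{1}{-22 - \left(\frac{119}{3}\right)^{2}} = \frac{1}{-22 - \frac{14161}{9}} = \frac{1}{- \frac{14359}{9}} = - \frac{9}{14359}$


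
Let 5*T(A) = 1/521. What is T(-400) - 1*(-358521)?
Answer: 933947206/2605 ≈ 3.5852e+5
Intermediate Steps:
T(A) = 1/2605 (T(A) = (1/5)/521 = (1/5)*(1/521) = 1/2605)
T(-400) - 1*(-358521) = 1/2605 - 1*(-358521) = 1/2605 + 358521 = 933947206/2605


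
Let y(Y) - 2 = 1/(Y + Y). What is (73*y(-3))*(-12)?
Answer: -1606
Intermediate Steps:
y(Y) = 2 + 1/(2*Y) (y(Y) = 2 + 1/(Y + Y) = 2 + 1/(2*Y))
(73*y(-3))*(-12) = (73*(2 + (1/2)/(-3)))*(-12) = (73*(2 + (1/2)*(-1/3)))*(-12) = (73*(2 - 1/6))*(-12) = (73*(11/6))*(-12) = (803/6)*(-12) = -1606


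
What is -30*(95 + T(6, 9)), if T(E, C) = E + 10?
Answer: -3330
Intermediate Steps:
T(E, C) = 10 + E
-30*(95 + T(6, 9)) = -30*(95 + (10 + 6)) = -30*(95 + 16) = -30*111 = -3330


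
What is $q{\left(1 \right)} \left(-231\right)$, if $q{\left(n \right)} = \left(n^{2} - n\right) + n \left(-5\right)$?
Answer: $1155$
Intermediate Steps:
$q{\left(n \right)} = n^{2} - 6 n$ ($q{\left(n \right)} = \left(n^{2} - n\right) - 5 n = n^{2} - 6 n$)
$q{\left(1 \right)} \left(-231\right) = 1 \left(-6 + 1\right) \left(-231\right) = 1 \left(-5\right) \left(-231\right) = \left(-5\right) \left(-231\right) = 1155$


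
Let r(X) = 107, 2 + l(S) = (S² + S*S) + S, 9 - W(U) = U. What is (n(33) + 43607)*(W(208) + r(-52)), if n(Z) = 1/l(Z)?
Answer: -8862163488/2209 ≈ -4.0118e+6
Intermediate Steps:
W(U) = 9 - U
l(S) = -2 + S + 2*S² (l(S) = -2 + ((S² + S*S) + S) = -2 + ((S² + S²) + S) = -2 + (2*S² + S) = -2 + (S + 2*S²) = -2 + S + 2*S²)
n(Z) = 1/(-2 + Z + 2*Z²)
(n(33) + 43607)*(W(208) + r(-52)) = (1/(-2 + 33 + 2*33²) + 43607)*((9 - 1*208) + 107) = (1/(-2 + 33 + 2*1089) + 43607)*((9 - 208) + 107) = (1/(-2 + 33 + 2178) + 43607)*(-199 + 107) = (1/2209 + 43607)*(-92) = (96327864/2209)*(-92) = -8862163488/2209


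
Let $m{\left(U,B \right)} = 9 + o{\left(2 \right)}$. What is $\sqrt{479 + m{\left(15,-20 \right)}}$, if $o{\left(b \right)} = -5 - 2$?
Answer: $\sqrt{481} \approx 21.932$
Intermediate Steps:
$o{\left(b \right)} = -7$
$m{\left(U,B \right)} = 2$ ($m{\left(U,B \right)} = 9 - 7 = 2$)
$\sqrt{479 + m{\left(15,-20 \right)}} = \sqrt{479 + 2} = \sqrt{481}$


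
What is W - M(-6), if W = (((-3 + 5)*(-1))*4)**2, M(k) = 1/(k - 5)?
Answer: 705/11 ≈ 64.091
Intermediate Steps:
M(k) = 1/(-5 + k)
W = 64 (W = ((2*(-1))*4)**2 = (-2*4)**2 = (-8)**2 = 64)
W - M(-6) = 64 - 1/(-5 - 6) = 64 - 1/(-11) = 64 - 1*(-1/11) = 64 + 1/11 = 705/11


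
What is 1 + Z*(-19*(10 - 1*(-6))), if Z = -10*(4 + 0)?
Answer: 12161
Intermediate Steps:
Z = -40 (Z = -10*4 = -40)
1 + Z*(-19*(10 - 1*(-6))) = 1 - (-760)*(10 - 1*(-6)) = 1 - (-760)*(10 + 6) = 1 - (-760)*16 = 1 - 40*(-304) = 1 + 12160 = 12161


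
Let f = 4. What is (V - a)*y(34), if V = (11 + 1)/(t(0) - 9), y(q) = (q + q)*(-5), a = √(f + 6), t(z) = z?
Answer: 1360/3 + 340*√10 ≈ 1528.5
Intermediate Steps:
a = √10 (a = √(4 + 6) = √10 ≈ 3.1623)
y(q) = -10*q (y(q) = (2*q)*(-5) = -10*q)
V = -4/3 (V = (11 + 1)/(0 - 9) = 12/(-9) = 12*(-⅑) = -4/3 ≈ -1.3333)
(V - a)*y(34) = (-4/3 - √10)*(-10*34) = (-4/3 - √10)*(-340) = 1360/3 + 340*√10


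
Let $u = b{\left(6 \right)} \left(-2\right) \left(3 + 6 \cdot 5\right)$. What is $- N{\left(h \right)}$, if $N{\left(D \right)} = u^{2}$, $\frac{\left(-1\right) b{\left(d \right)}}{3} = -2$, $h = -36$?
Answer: $-156816$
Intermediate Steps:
$b{\left(d \right)} = 6$ ($b{\left(d \right)} = \left(-3\right) \left(-2\right) = 6$)
$u = -396$ ($u = 6 \left(-2\right) \left(3 + 6 \cdot 5\right) = - 12 \left(3 + 30\right) = \left(-12\right) 33 = -396$)
$N{\left(D \right)} = 156816$ ($N{\left(D \right)} = \left(-396\right)^{2} = 156816$)
$- N{\left(h \right)} = \left(-1\right) 156816 = -156816$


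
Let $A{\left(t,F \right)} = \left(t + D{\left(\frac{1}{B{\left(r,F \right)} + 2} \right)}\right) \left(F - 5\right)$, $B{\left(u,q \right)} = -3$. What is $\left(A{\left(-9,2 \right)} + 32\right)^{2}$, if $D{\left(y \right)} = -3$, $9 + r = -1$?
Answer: $4624$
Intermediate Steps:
$r = -10$ ($r = -9 - 1 = -10$)
$A{\left(t,F \right)} = \left(-5 + F\right) \left(-3 + t\right)$ ($A{\left(t,F \right)} = \left(t - 3\right) \left(F - 5\right) = \left(-3 + t\right) \left(-5 + F\right) = \left(-5 + F\right) \left(-3 + t\right)$)
$\left(A{\left(-9,2 \right)} + 32\right)^{2} = \left(\left(15 - -45 - 6 + 2 \left(-9\right)\right) + 32\right)^{2} = \left(\left(15 + 45 - 6 - 18\right) + 32\right)^{2} = \left(36 + 32\right)^{2} = 68^{2} = 4624$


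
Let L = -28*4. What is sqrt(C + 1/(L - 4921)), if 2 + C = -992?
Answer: 9*I*sqrt(310853179)/5033 ≈ 31.528*I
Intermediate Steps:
C = -994 (C = -2 - 992 = -994)
L = -112
sqrt(C + 1/(L - 4921)) = sqrt(-994 + 1/(-112 - 4921)) = sqrt(-994 + 1/(-5033)) = sqrt(-994 - 1/5033) = sqrt(-5002803/5033) = 9*I*sqrt(310853179)/5033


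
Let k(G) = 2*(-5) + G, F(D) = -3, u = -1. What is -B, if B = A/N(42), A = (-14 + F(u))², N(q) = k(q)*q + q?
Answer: -289/1386 ≈ -0.20851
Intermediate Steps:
k(G) = -10 + G
N(q) = q + q*(-10 + q) (N(q) = (-10 + q)*q + q = q*(-10 + q) + q = q + q*(-10 + q))
A = 289 (A = (-14 - 3)² = (-17)² = 289)
B = 289/1386 (B = 289/((42*(-9 + 42))) = 289/((42*33)) = 289/1386 ≈ 0.20851)
-B = -1*289/1386 = -289/1386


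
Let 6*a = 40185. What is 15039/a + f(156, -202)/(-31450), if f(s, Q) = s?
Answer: 31462116/14042425 ≈ 2.2405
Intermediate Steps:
a = 13395/2 (a = (⅙)*40185 = 13395/2 ≈ 6697.5)
15039/a + f(156, -202)/(-31450) = 15039/(13395/2) + 156/(-31450) = 15039*(2/13395) + 156*(-1/31450) = 10026/4465 - 78/15725 = 31462116/14042425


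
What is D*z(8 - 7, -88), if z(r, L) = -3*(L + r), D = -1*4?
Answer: -1044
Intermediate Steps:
D = -4
z(r, L) = -3*L - 3*r
D*z(8 - 7, -88) = -4*(-3*(-88) - 3*(8 - 7)) = -4*(264 - 3*1) = -4*(264 - 3) = -4*261 = -1044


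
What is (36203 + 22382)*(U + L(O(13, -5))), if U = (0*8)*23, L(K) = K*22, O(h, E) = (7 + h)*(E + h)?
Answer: 206219200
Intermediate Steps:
L(K) = 22*K
U = 0 (U = 0*23 = 0)
(36203 + 22382)*(U + L(O(13, -5))) = (36203 + 22382)*(0 + 22*(13**2 + 7*(-5) + 7*13 - 5*13)) = 58585*(0 + 22*(169 - 35 + 91 - 65)) = 58585*(0 + 22*160) = 58585*(0 + 3520) = 58585*3520 = 206219200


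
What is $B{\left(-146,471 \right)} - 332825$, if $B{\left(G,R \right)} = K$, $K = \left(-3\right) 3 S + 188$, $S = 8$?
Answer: $-332709$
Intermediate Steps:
$K = 116$ ($K = \left(-3\right) 3 \cdot 8 + 188 = \left(-9\right) 8 + 188 = -72 + 188 = 116$)
$B{\left(G,R \right)} = 116$
$B{\left(-146,471 \right)} - 332825 = 116 - 332825 = -332709$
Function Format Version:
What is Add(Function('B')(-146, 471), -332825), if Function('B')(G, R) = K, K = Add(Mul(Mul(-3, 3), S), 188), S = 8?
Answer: -332709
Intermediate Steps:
K = 116 (K = Add(Mul(Mul(-3, 3), 8), 188) = Add(Mul(-9, 8), 188) = Add(-72, 188) = 116)
Function('B')(G, R) = 116
Add(Function('B')(-146, 471), -332825) = Add(116, -332825) = -332709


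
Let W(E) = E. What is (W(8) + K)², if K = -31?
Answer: 529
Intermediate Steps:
(W(8) + K)² = (8 - 31)² = (-23)² = 529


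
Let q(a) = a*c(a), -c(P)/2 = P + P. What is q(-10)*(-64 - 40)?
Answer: 41600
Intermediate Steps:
c(P) = -4*P (c(P) = -2*(P + P) = -4*P)
q(a) = -4*a² (q(a) = a*(-4*a) = -4*a²)
q(-10)*(-64 - 40) = (-4*(-10)²)*(-64 - 40) = -4*100*(-104) = -400*(-104) = 41600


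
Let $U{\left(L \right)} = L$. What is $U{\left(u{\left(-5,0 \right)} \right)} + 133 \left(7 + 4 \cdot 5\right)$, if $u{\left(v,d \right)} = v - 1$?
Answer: $3585$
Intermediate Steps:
$u{\left(v,d \right)} = -1 + v$
$U{\left(u{\left(-5,0 \right)} \right)} + 133 \left(7 + 4 \cdot 5\right) = \left(-1 - 5\right) + 133 \left(7 + 4 \cdot 5\right) = -6 + 133 \left(7 + 20\right) = -6 + 133 \cdot 27 = -6 + 3591 = 3585$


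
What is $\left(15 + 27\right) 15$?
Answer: $630$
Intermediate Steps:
$\left(15 + 27\right) 15 = 42 \cdot 15 = 630$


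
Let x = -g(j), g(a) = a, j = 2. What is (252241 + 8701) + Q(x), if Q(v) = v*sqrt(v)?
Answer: 260942 - 2*I*sqrt(2) ≈ 2.6094e+5 - 2.8284*I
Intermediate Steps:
x = -2 (x = -1*2 = -2)
Q(v) = v**(3/2)
(252241 + 8701) + Q(x) = (252241 + 8701) + (-2)**(3/2) = 260942 - 2*I*sqrt(2)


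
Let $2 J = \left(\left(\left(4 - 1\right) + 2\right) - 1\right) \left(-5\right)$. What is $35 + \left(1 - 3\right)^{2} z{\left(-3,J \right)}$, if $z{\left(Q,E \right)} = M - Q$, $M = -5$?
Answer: $27$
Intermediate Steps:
$J = -10$ ($J = \frac{\left(\left(\left(4 - 1\right) + 2\right) - 1\right) \left(-5\right)}{2} = \frac{\left(\left(3 + 2\right) - 1\right) \left(-5\right)}{2} = \frac{\left(5 - 1\right) \left(-5\right)}{2} = \frac{4 \left(-5\right)}{2} = \frac{1}{2} \left(-20\right) = -10$)
$z{\left(Q,E \right)} = -5 - Q$
$35 + \left(1 - 3\right)^{2} z{\left(-3,J \right)} = 35 + \left(1 - 3\right)^{2} \left(-5 - -3\right) = 35 + \left(-2\right)^{2} \left(-5 + 3\right) = 35 + 4 \left(-2\right) = 35 - 8 = 27$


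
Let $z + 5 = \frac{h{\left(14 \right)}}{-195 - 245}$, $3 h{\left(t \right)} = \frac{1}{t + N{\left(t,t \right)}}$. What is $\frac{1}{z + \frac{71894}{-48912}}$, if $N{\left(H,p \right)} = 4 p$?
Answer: $- \frac{31385200}{203058323} \approx -0.15456$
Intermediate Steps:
$h{\left(t \right)} = \frac{1}{15 t}$ ($h{\left(t \right)} = \frac{1}{3 \left(t + 4 t\right)} = \frac{1}{3 \cdot 5 t} = \frac{\frac{1}{5} \frac{1}{t}}{3} = \frac{1}{15 t}$)
$z = - \frac{462001}{92400}$ ($z = -5 + \frac{\frac{1}{15} \cdot \frac{1}{14}}{-195 - 245} = -5 + \frac{\frac{1}{15} \cdot \frac{1}{14}}{-440} = -5 + \frac{1}{210} \left(- \frac{1}{440}\right) = -5 - \frac{1}{92400} = - \frac{462001}{92400} \approx -5.0$)
$\frac{1}{z + \frac{71894}{-48912}} = \frac{1}{- \frac{462001}{92400} + \frac{71894}{-48912}} = \frac{1}{- \frac{462001}{92400} + 71894 \left(- \frac{1}{48912}\right)} = \frac{1}{- \frac{462001}{92400} - \frac{35947}{24456}} = \frac{1}{- \frac{203058323}{31385200}} = - \frac{31385200}{203058323}$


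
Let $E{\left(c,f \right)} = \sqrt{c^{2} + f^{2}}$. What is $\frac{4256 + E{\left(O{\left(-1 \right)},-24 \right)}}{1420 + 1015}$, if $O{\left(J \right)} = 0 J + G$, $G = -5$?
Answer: $\frac{4256}{2435} + \frac{\sqrt{601}}{2435} \approx 1.7579$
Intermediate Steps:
$O{\left(J \right)} = -5$ ($O{\left(J \right)} = 0 J - 5 = 0 - 5 = -5$)
$\frac{4256 + E{\left(O{\left(-1 \right)},-24 \right)}}{1420 + 1015} = \frac{4256 + \sqrt{\left(-5\right)^{2} + \left(-24\right)^{2}}}{1420 + 1015} = \frac{4256 + \sqrt{25 + 576}}{2435} = \left(4256 + \sqrt{601}\right) \frac{1}{2435} = \frac{4256}{2435} + \frac{\sqrt{601}}{2435}$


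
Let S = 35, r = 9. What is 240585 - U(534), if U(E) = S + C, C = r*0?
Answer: 240550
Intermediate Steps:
C = 0 (C = 9*0 = 0)
U(E) = 35 (U(E) = 35 + 0 = 35)
240585 - U(534) = 240585 - 1*35 = 240585 - 35 = 240550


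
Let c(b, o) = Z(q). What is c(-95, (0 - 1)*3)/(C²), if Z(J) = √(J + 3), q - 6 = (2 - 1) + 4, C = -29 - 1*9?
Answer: √14/1444 ≈ 0.0025912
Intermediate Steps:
C = -38 (C = -29 - 9 = -38)
q = 11 (q = 6 + ((2 - 1) + 4) = 6 + (1 + 4) = 6 + 5 = 11)
Z(J) = √(3 + J)
c(b, o) = √14 (c(b, o) = √(3 + 11) = √14)
c(-95, (0 - 1)*3)/(C²) = √14/((-38)²) = √14/1444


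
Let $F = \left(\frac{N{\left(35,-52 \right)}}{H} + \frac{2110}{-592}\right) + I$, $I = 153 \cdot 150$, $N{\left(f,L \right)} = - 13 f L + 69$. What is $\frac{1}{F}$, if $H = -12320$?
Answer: $\frac{455840}{10459025327} \approx 4.3583 \cdot 10^{-5}$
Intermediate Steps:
$N{\left(f,L \right)} = 69 - 13 L f$ ($N{\left(f,L \right)} = - 13 L f + 69 = 69 - 13 L f$)
$I = 22950$
$F = \frac{10459025327}{455840}$ ($F = \left(\frac{69 - \left(-676\right) 35}{-12320} + \frac{2110}{-592}\right) + 22950 = \left(\left(69 + 23660\right) \left(- \frac{1}{12320}\right) + 2110 \left(- \frac{1}{592}\right)\right) + 22950 = \left(23729 \left(- \frac{1}{12320}\right) - \frac{1055}{296}\right) + 22950 = \left(- \frac{23729}{12320} - \frac{1055}{296}\right) + 22950 = - \frac{2502673}{455840} + 22950 = \frac{10459025327}{455840} \approx 22945.0$)
$\frac{1}{F} = \frac{1}{\frac{10459025327}{455840}} = \frac{455840}{10459025327}$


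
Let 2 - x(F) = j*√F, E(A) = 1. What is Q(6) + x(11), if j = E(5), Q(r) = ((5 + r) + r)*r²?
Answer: 614 - √11 ≈ 610.68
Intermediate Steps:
Q(r) = r²*(5 + 2*r) (Q(r) = (5 + 2*r)*r² = r²*(5 + 2*r))
j = 1
x(F) = 2 - √F
Q(6) + x(11) = 6²*(5 + 2*6) + (2 - √11) = 36*(5 + 12) + (2 - √11) = 36*17 + (2 - √11) = 612 + (2 - √11) = 614 - √11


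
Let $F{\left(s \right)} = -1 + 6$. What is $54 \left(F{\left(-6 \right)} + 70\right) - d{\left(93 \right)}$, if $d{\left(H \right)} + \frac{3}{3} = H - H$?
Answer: $4051$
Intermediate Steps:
$F{\left(s \right)} = 5$
$d{\left(H \right)} = -1$ ($d{\left(H \right)} = -1 + \left(H - H\right) = -1 + 0 = -1$)
$54 \left(F{\left(-6 \right)} + 70\right) - d{\left(93 \right)} = 54 \left(5 + 70\right) - -1 = 54 \cdot 75 + 1 = 4050 + 1 = 4051$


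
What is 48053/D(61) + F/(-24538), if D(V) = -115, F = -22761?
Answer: -1176506999/2821870 ≈ -416.92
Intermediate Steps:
48053/D(61) + F/(-24538) = 48053/(-115) - 22761/(-24538) = 48053*(-1/115) - 22761*(-1/24538) = -48053/115 + 22761/24538 = -1176506999/2821870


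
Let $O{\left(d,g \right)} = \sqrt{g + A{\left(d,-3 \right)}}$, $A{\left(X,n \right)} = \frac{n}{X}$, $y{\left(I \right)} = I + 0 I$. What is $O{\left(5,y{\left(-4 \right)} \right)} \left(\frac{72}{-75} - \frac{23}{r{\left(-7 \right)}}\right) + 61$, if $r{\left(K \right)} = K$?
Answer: $61 + \frac{407 i \sqrt{115}}{875} \approx 61.0 + 4.9881 i$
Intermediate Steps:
$y{\left(I \right)} = I$ ($y{\left(I \right)} = I + 0 = I$)
$O{\left(d,g \right)} = \sqrt{g - \frac{3}{d}}$
$O{\left(5,y{\left(-4 \right)} \right)} \left(\frac{72}{-75} - \frac{23}{r{\left(-7 \right)}}\right) + 61 = \sqrt{-4 - \frac{3}{5}} \left(\frac{72}{-75} - \frac{23}{-7}\right) + 61 = \sqrt{-4 - \frac{3}{5}} \left(72 \left(- \frac{1}{75}\right) - - \frac{23}{7}\right) + 61 = \sqrt{-4 - \frac{3}{5}} \left(- \frac{24}{25} + \frac{23}{7}\right) + 61 = \sqrt{- \frac{23}{5}} \cdot \frac{407}{175} + 61 = \frac{i \sqrt{115}}{5} \cdot \frac{407}{175} + 61 = \frac{407 i \sqrt{115}}{875} + 61 = 61 + \frac{407 i \sqrt{115}}{875}$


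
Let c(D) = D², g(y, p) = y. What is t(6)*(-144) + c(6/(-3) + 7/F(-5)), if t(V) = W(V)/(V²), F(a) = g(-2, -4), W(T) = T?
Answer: 25/4 ≈ 6.2500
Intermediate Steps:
F(a) = -2
t(V) = 1/V (t(V) = V/(V²) = V/V² = 1/V)
t(6)*(-144) + c(6/(-3) + 7/F(-5)) = -144/6 + (6/(-3) + 7/(-2))² = (⅙)*(-144) + (6*(-⅓) + 7*(-½))² = -24 + (-2 - 7/2)² = -24 + (-11/2)² = -24 + 121/4 = 25/4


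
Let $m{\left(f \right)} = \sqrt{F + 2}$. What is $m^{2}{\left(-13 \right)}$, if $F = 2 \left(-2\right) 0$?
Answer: $2$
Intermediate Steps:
$F = 0$ ($F = \left(-4\right) 0 = 0$)
$m{\left(f \right)} = \sqrt{2}$ ($m{\left(f \right)} = \sqrt{0 + 2} = \sqrt{2}$)
$m^{2}{\left(-13 \right)} = \left(\sqrt{2}\right)^{2} = 2$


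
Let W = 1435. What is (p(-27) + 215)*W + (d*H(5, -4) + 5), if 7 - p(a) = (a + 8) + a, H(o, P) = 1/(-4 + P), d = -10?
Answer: 1538345/4 ≈ 3.8459e+5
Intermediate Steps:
p(a) = -1 - 2*a (p(a) = 7 - ((a + 8) + a) = 7 - ((8 + a) + a) = 7 - (8 + 2*a) = 7 + (-8 - 2*a) = -1 - 2*a)
(p(-27) + 215)*W + (d*H(5, -4) + 5) = ((-1 - 2*(-27)) + 215)*1435 + (-10/(-4 - 4) + 5) = ((-1 + 54) + 215)*1435 + (-10/(-8) + 5) = (53 + 215)*1435 + (-10*(-⅛) + 5) = 268*1435 + (5/4 + 5) = 384580 + 25/4 = 1538345/4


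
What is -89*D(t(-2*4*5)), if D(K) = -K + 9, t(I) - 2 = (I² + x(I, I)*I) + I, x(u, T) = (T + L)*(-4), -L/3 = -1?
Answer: -388663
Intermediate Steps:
L = 3 (L = -3*(-1) = 3)
x(u, T) = -12 - 4*T (x(u, T) = (T + 3)*(-4) = (3 + T)*(-4) = -12 - 4*T)
t(I) = 2 + I + I² + I*(-12 - 4*I) (t(I) = 2 + ((I² + (-12 - 4*I)*I) + I) = 2 + ((I² + I*(-12 - 4*I)) + I) = 2 + (I + I² + I*(-12 - 4*I)) = 2 + I + I² + I*(-12 - 4*I))
D(K) = 9 - K
-89*D(t(-2*4*5)) = -89*(9 - (2 - 11*(-2*4)*5 - 3*(-2*4*5)²)) = -89*(9 - (2 - (-88)*5 - 3*(-8*5)²)) = -89*(9 - (2 - 11*(-40) - 3*(-40)²)) = -89*(9 - (2 + 440 - 3*1600)) = -89*(9 - (2 + 440 - 4800)) = -89*(9 - 1*(-4358)) = -89*(9 + 4358) = -89*4367 = -388663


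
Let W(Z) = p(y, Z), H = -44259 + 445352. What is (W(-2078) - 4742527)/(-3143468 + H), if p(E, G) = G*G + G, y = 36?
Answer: 426521/2742375 ≈ 0.15553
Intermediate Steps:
p(E, G) = G + G**2 (p(E, G) = G**2 + G = G + G**2)
H = 401093
W(Z) = Z*(1 + Z)
(W(-2078) - 4742527)/(-3143468 + H) = (-2078*(1 - 2078) - 4742527)/(-3143468 + 401093) = (-2078*(-2077) - 4742527)/(-2742375) = (4316006 - 4742527)*(-1/2742375) = -426521*(-1/2742375) = 426521/2742375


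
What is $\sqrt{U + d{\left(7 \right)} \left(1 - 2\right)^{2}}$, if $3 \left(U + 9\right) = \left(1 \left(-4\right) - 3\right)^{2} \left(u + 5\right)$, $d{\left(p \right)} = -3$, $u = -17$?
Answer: $4 i \sqrt{13} \approx 14.422 i$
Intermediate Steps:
$U = -205$ ($U = -9 + \frac{\left(1 \left(-4\right) - 3\right)^{2} \left(-17 + 5\right)}{3} = -9 + \frac{\left(-4 - 3\right)^{2} \left(-12\right)}{3} = -9 + \frac{\left(-7\right)^{2} \left(-12\right)}{3} = -9 + \frac{49 \left(-12\right)}{3} = -9 + \frac{1}{3} \left(-588\right) = -9 - 196 = -205$)
$\sqrt{U + d{\left(7 \right)} \left(1 - 2\right)^{2}} = \sqrt{-205 - 3 \left(1 - 2\right)^{2}} = \sqrt{-205 - 3 \left(-1\right)^{2}} = \sqrt{-205 - 3} = \sqrt{-208} = 4 i \sqrt{13}$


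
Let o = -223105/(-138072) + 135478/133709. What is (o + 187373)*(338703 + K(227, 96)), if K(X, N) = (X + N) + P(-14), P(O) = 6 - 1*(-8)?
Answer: 146602140988604520700/2307683631 ≈ 6.3528e+10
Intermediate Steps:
P(O) = 14 (P(O) = 6 + 8 = 14)
K(X, N) = 14 + N + X (K(X, N) = (X + N) + 14 = (N + X) + 14 = 14 + N + X)
o = 48536864861/18461469048 (o = -223105*(-1/138072) + 135478*(1/133709) = 223105/138072 + 135478/133709 = 48536864861/18461469048 ≈ 2.6291)
(o + 187373)*(338703 + K(227, 96)) = (48536864861/18461469048 + 187373)*(338703 + (14 + 96 + 227)) = 3459229376795765*(338703 + 337)/18461469048 = (3459229376795765/18461469048)*339040 = 146602140988604520700/2307683631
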